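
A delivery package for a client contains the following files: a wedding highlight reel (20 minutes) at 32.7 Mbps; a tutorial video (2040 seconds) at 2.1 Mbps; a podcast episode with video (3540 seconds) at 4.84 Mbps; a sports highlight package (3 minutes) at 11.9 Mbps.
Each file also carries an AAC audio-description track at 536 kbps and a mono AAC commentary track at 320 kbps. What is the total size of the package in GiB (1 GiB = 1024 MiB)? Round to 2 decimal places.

8.00 GiB

Audio total: 536 + 320 = 856 kbps = 0.856 Mbps.
wedding highlight reel: 33.556 Mbps × 1200 s = 40267.2 Mb
tutorial video: 2.956 Mbps × 2040 s = 6030.2 Mb
podcast episode with video: 5.696 Mbps × 3540 s = 20163.8 Mb
sports highlight package: 12.756 Mbps × 180 s = 2296.1 Mb
Total: 68757.4 Mb = 8594.7 MB.
= 8.004 GiB.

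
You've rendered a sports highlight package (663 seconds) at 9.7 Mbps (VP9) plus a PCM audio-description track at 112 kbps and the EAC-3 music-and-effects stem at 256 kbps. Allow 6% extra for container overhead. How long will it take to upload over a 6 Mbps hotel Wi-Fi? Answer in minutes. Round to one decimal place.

19.7 minutes

Audio total: 112 + 256 = 368 kbps = 0.368 Mbps.
Total bitrate: 10.068 Mbps.
File: 10.068 Mbps × 663 s = 6675.1 Mb.
With 6% container overhead: ×1.06. → 7075.6 Mb.
At 6 Mbps: 7075.6 / 6 = 1179.3 s ≈ 19.7 minutes.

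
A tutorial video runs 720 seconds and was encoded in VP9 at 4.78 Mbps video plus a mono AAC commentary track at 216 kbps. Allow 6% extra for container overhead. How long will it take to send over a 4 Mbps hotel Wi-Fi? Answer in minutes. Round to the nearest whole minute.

Audio: 216 kbps = 0.216 Mbps.
Total bitrate: 4.996 Mbps.
File: 4.996 Mbps × 720 s = 3597.1 Mb.
With 6% container overhead: ×1.06. → 3812.9 Mb.
At 4 Mbps: 3812.9 / 4 = 953.2 s ≈ 15.9 minutes.

16 minutes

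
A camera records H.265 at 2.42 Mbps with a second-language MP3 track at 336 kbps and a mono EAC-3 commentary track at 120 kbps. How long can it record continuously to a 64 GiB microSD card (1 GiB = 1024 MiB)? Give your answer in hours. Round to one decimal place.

53.1 hours

Audio total: 336 + 120 = 456 kbps = 0.456 Mbps.
Total bitrate: 2.42 + 0.456 = 2.876 Mbps.
Capacity: 64 GiB = 549,756 Mb.
Recording time: 549,756 / 2.876 = 191,153 s ≈ 53.1 hours.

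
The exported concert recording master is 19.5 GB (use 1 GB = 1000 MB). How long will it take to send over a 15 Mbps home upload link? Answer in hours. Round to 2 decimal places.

File: 19.5 GB = 156000.0 Mb.
At 15 Mbps: 156000.0 / 15 = 10400.0 s ≈ 2.89 hours.

2.89 hours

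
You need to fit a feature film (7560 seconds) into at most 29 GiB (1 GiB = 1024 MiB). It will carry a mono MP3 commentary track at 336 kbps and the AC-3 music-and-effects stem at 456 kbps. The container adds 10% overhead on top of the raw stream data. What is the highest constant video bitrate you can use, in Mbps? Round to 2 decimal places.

29.16 Mbps

Budget: 29 GiB = 249108.1 Mb.
Stream payload after overhead: 249108.1 / 1.10 = 226461.9 Mb.
Total bitrate budget: 226461.9 Mb / 7560 s = 29.955 Mbps.
Audio total: 336 + 456 = 792 kbps = 0.792 Mbps.
Video: 29.955 − 0.792 = 29.163 Mbps.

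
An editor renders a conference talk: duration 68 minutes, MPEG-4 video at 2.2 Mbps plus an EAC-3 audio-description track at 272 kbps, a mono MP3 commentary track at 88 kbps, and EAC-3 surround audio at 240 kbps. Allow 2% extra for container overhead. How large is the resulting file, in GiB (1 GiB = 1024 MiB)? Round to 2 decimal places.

1.36 GiB

68 min = 4080 s
Audio total: 272 + 88 + 240 = 600 kbps = 0.600 Mbps.
Total bitrate: 2.2 + 0.600 = 2.800 Mbps.
Stream data: 2.800 Mbps × 4080 s = 11424.0 Mb.
With 2% container overhead: ×1.02.
11,652 Mb = 1,456,560,000 bytes ÷ 1,073,741,824 = 1.357 GiB.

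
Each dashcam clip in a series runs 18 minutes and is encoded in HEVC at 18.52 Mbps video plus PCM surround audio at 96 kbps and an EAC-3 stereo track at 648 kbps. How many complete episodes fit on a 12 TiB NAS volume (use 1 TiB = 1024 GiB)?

18 min = 1080 s
Audio total: 96 + 648 = 744 kbps = 0.744 Mbps.
Total bitrate: 19.264 Mbps.
Per item: 19.264 Mbps × 1080 s = 20,805 Mb = 2,601 MB.
Capacity: 12 TiB = 105,553,116 Mb; 5073.42 items → 5073 complete.

5073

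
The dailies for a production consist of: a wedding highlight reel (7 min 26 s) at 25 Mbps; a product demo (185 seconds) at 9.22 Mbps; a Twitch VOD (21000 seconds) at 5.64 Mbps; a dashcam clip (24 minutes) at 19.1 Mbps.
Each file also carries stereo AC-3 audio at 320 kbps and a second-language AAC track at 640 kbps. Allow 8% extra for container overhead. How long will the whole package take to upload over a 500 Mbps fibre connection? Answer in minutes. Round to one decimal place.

Audio total: 320 + 640 = 960 kbps = 0.960 Mbps.
wedding highlight reel: 25.960 Mbps × 446 s × 1.08 = 12504.4 Mb
product demo: 10.180 Mbps × 185 s × 1.08 = 2034.0 Mb
Twitch VOD: 6.600 Mbps × 21000 s × 1.08 = 149688.0 Mb
dashcam clip: 20.060 Mbps × 1440 s × 1.08 = 31197.3 Mb
Total: 195423.7 Mb = 24428.0 MB.
At 500 Mbps: 195423.7 / 500 = 391 s ≈ 6.51 minutes.

6.5 minutes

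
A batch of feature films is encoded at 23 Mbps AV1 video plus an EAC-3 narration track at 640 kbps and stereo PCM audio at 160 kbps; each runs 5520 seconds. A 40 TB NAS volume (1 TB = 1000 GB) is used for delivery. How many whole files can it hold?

Audio total: 640 + 160 = 800 kbps = 0.800 Mbps.
Total bitrate: 23.800 Mbps.
Per item: 23.800 Mbps × 5520 s = 131,376 Mb = 16,422 MB.
Capacity: 40 TB = 320,000,000 Mb; 2435.76 items → 2435 complete.

2435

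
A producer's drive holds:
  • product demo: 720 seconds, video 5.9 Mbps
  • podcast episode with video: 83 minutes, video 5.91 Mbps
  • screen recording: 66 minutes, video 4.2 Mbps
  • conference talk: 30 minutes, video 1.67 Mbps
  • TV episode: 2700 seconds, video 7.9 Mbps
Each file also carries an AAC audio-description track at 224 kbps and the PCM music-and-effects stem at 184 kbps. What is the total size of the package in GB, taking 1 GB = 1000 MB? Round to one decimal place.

Audio total: 224 + 184 = 408 kbps = 0.408 Mbps.
product demo: 6.308 Mbps × 720 s = 4541.8 Mb
podcast episode with video: 6.318 Mbps × 4980 s = 31463.6 Mb
screen recording: 4.608 Mbps × 3960 s = 18247.7 Mb
conference talk: 2.078 Mbps × 1800 s = 3740.4 Mb
TV episode: 8.308 Mbps × 2700 s = 22431.6 Mb
Total: 80425.1 Mb = 10053.1 MB.
= 10.05 GB.

10.1 GB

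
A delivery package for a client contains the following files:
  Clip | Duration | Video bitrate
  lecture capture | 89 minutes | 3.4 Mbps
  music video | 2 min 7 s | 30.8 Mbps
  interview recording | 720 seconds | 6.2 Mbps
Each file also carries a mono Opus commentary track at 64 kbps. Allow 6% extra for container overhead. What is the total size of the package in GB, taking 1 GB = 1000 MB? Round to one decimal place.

3.6 GB

Audio: 64 kbps = 0.064 Mbps.
lecture capture: 3.464 Mbps × 5340 s × 1.06 = 19607.6 Mb
music video: 30.864 Mbps × 127 s × 1.06 = 4154.9 Mb
interview recording: 6.264 Mbps × 720 s × 1.06 = 4780.7 Mb
Total: 28543.2 Mb = 3567.9 MB.
= 3.568 GB.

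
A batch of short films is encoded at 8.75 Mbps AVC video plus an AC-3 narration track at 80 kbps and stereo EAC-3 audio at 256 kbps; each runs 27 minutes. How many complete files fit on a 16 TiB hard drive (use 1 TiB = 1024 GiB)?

27 min = 1620 s
Audio total: 80 + 256 = 336 kbps = 0.336 Mbps.
Total bitrate: 9.086 Mbps.
Per item: 9.086 Mbps × 1620 s = 14,719 Mb = 1,840 MB.
Capacity: 16 TiB = 140,737,488 Mb; 9561.41 items → 9561 complete.

9561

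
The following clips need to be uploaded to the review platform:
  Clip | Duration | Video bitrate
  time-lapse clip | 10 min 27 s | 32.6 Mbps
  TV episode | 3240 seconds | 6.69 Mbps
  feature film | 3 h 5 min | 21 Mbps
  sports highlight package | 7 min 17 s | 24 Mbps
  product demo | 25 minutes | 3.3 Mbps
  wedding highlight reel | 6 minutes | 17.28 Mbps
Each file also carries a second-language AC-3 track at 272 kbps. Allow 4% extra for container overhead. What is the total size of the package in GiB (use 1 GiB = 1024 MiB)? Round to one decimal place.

36.5 GiB

Audio: 272 kbps = 0.272 Mbps.
time-lapse clip: 32.872 Mbps × 627 s × 1.04 = 21435.2 Mb
TV episode: 6.962 Mbps × 3240 s × 1.04 = 23459.2 Mb
feature film: 21.272 Mbps × 11100 s × 1.04 = 245564.0 Mb
sports highlight package: 24.272 Mbps × 437 s × 1.04 = 11031.1 Mb
product demo: 3.572 Mbps × 1500 s × 1.04 = 5572.3 Mb
wedding highlight reel: 17.552 Mbps × 360 s × 1.04 = 6571.5 Mb
Total: 313633.2 Mb = 39204.2 MB.
= 36.51 GiB.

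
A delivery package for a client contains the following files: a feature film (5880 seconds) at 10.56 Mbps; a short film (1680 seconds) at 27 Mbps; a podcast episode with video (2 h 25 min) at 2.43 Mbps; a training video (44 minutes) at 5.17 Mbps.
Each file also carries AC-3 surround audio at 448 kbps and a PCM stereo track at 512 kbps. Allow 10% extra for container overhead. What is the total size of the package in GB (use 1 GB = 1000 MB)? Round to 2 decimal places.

22.05 GB

Audio total: 448 + 512 = 960 kbps = 0.960 Mbps.
feature film: 11.520 Mbps × 5880 s × 1.10 = 74511.4 Mb
short film: 27.960 Mbps × 1680 s × 1.10 = 51670.1 Mb
podcast episode with video: 3.390 Mbps × 8700 s × 1.10 = 32442.3 Mb
training video: 6.130 Mbps × 2640 s × 1.10 = 17801.5 Mb
Total: 176425.3 Mb = 22053.2 MB.
= 22.05 GB.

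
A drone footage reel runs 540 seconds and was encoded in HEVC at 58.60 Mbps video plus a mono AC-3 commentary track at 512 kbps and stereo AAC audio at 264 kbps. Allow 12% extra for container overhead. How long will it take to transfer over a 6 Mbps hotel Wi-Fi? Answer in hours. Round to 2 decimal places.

1.66 hours

Audio total: 512 + 264 = 776 kbps = 0.776 Mbps.
Total bitrate: 59.376 Mbps.
File: 59.376 Mbps × 540 s = 32063.0 Mb.
With 12% container overhead: ×1.12. → 35910.6 Mb.
At 6 Mbps: 35910.6 / 6 = 5985.1 s ≈ 1.66 hours.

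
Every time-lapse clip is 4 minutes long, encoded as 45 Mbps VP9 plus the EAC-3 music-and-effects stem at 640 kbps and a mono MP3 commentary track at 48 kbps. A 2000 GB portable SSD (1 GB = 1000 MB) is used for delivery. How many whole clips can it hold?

4 min = 240 s
Audio total: 640 + 48 = 688 kbps = 0.688 Mbps.
Total bitrate: 45.688 Mbps.
Per item: 45.688 Mbps × 240 s = 10,965 Mb = 1,371 MB.
Capacity: 2000 GB = 16,000,000 Mb; 1459.17 items → 1459 complete.

1459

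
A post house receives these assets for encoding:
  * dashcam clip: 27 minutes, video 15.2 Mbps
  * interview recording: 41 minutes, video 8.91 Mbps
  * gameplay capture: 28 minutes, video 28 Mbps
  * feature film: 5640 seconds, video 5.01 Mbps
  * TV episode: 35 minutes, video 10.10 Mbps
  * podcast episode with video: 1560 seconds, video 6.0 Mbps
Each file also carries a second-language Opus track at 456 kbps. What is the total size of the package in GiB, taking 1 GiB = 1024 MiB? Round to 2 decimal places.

Audio: 456 kbps = 0.456 Mbps.
dashcam clip: 15.656 Mbps × 1620 s = 25362.7 Mb
interview recording: 9.366 Mbps × 2460 s = 23040.4 Mb
gameplay capture: 28.456 Mbps × 1680 s = 47806.1 Mb
feature film: 5.466 Mbps × 5640 s = 30828.2 Mb
TV episode: 10.556 Mbps × 2100 s = 22167.6 Mb
podcast episode with video: 6.456 Mbps × 1560 s = 10071.4 Mb
Total: 159276.4 Mb = 19909.5 MB.
= 18.54 GiB.

18.54 GiB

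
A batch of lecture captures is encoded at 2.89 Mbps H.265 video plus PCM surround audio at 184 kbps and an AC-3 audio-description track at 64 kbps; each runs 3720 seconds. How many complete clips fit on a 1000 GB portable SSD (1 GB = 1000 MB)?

685

Audio total: 184 + 64 = 248 kbps = 0.248 Mbps.
Total bitrate: 3.138 Mbps.
Per item: 3.138 Mbps × 3720 s = 11,673 Mb = 1,459 MB.
Capacity: 1000 GB = 8,000,000 Mb; 685.32 items → 685 complete.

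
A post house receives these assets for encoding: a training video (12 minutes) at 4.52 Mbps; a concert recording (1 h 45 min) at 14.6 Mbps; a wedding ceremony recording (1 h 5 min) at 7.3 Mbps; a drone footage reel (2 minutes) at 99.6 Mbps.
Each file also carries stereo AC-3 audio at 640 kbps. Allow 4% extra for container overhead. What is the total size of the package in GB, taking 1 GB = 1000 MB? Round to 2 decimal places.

18.55 GB

Audio: 640 kbps = 0.640 Mbps.
training video: 5.160 Mbps × 720 s × 1.04 = 3863.8 Mb
concert recording: 15.240 Mbps × 6300 s × 1.04 = 99852.5 Mb
wedding ceremony recording: 7.940 Mbps × 3900 s × 1.04 = 32204.6 Mb
drone footage reel: 100.240 Mbps × 120 s × 1.04 = 12510.0 Mb
Total: 148430.9 Mb = 18553.9 MB.
= 18.55 GB.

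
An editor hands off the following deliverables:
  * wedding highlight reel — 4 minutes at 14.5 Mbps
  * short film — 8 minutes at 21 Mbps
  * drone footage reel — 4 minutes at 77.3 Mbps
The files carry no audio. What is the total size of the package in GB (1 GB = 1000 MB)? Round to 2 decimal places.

wedding highlight reel: 14.500 Mbps × 240 s = 3480.0 Mb
short film: 21.000 Mbps × 480 s = 10080.0 Mb
drone footage reel: 77.300 Mbps × 240 s = 18552.0 Mb
Total: 32112.0 Mb = 4014.0 MB.
= 4.014 GB.

4.01 GB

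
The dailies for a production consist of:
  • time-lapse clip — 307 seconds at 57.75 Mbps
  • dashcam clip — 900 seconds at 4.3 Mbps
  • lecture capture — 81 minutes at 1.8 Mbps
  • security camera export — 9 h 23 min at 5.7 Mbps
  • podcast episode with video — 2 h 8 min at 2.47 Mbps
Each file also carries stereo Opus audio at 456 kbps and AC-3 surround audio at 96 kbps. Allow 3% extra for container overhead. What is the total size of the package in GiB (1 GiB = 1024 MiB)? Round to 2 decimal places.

32.15 GiB

Audio total: 456 + 96 = 552 kbps = 0.552 Mbps.
time-lapse clip: 58.302 Mbps × 307 s × 1.03 = 18435.7 Mb
dashcam clip: 4.852 Mbps × 900 s × 1.03 = 4497.8 Mb
lecture capture: 2.352 Mbps × 4860 s × 1.03 = 11773.6 Mb
security camera export: 6.252 Mbps × 33780 s × 1.03 = 217528.3 Mb
podcast episode with video: 3.022 Mbps × 7680 s × 1.03 = 23905.2 Mb
Total: 276140.7 Mb = 34517.6 MB.
= 32.15 GiB.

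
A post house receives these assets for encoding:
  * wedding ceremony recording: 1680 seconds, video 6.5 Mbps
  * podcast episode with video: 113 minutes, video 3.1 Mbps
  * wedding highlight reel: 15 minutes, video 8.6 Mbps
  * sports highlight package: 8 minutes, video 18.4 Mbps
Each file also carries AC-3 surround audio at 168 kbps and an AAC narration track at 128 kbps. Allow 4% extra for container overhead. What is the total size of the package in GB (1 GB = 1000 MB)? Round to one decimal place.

6.7 GB

Audio total: 168 + 128 = 296 kbps = 0.296 Mbps.
wedding ceremony recording: 6.796 Mbps × 1680 s × 1.04 = 11874.0 Mb
podcast episode with video: 3.396 Mbps × 6780 s × 1.04 = 23945.9 Mb
wedding highlight reel: 8.896 Mbps × 900 s × 1.04 = 8326.7 Mb
sports highlight package: 18.696 Mbps × 480 s × 1.04 = 9333.0 Mb
Total: 53479.5 Mb = 6684.9 MB.
= 6.685 GB.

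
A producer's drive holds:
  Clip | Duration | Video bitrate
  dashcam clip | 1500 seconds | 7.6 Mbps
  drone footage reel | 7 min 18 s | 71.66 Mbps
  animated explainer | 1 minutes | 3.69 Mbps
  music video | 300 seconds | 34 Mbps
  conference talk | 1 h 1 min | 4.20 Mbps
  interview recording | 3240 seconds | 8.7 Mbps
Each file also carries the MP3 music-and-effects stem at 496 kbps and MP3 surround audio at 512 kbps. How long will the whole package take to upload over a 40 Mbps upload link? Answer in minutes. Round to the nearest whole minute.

44 minutes

Audio total: 496 + 512 = 1008 kbps = 1.008 Mbps.
dashcam clip: 8.608 Mbps × 1500 s = 12912.0 Mb
drone footage reel: 72.668 Mbps × 438 s = 31828.6 Mb
animated explainer: 4.698 Mbps × 60 s = 281.9 Mb
music video: 35.008 Mbps × 300 s = 10502.4 Mb
conference talk: 5.208 Mbps × 3660 s = 19061.3 Mb
interview recording: 9.708 Mbps × 3240 s = 31453.9 Mb
Total: 106040.1 Mb = 13255.0 MB.
At 40 Mbps: 106040.1 / 40 = 2651 s ≈ 44.2 minutes.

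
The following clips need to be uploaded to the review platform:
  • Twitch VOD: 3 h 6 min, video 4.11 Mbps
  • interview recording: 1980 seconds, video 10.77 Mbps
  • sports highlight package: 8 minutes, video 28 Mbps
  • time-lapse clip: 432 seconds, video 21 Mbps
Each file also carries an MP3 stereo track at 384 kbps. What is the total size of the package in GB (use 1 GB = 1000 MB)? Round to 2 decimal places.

11.89 GB

Audio: 384 kbps = 0.384 Mbps.
Twitch VOD: 4.494 Mbps × 11160 s = 50153.0 Mb
interview recording: 11.154 Mbps × 1980 s = 22084.9 Mb
sports highlight package: 28.384 Mbps × 480 s = 13624.3 Mb
time-lapse clip: 21.384 Mbps × 432 s = 9237.9 Mb
Total: 95100.2 Mb = 11887.5 MB.
= 11.89 GB.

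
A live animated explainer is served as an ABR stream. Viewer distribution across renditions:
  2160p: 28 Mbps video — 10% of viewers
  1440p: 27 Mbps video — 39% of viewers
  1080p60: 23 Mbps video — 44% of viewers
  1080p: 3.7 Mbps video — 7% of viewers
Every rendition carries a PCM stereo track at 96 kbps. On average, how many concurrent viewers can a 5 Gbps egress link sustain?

210

Audio: 96 kbps = 0.096 Mbps.
Average per-viewer bitrate: 0.10×28.096 + 0.39×27.096 + 0.44×23.096 + 0.07×3.796 = 23.805 Mbps.
5 Gbps = 5,000 Mbps; 5,000 / 23.805 = 210.04 → 210.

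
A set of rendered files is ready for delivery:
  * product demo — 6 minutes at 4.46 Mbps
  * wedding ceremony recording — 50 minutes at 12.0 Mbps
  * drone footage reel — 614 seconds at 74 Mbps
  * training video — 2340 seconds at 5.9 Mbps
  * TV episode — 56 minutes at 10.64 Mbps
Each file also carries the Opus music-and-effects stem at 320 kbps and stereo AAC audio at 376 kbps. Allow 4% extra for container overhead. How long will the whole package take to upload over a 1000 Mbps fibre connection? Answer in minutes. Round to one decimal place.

Audio total: 320 + 376 = 696 kbps = 0.696 Mbps.
product demo: 5.156 Mbps × 360 s × 1.04 = 1930.4 Mb
wedding ceremony recording: 12.696 Mbps × 3000 s × 1.04 = 39611.5 Mb
drone footage reel: 74.696 Mbps × 614 s × 1.04 = 47697.9 Mb
training video: 6.596 Mbps × 2340 s × 1.04 = 16052.0 Mb
TV episode: 11.336 Mbps × 3360 s × 1.04 = 39612.5 Mb
Total: 144904.3 Mb = 18113.0 MB.
At 1000 Mbps: 144904.3 / 1000 = 145 s ≈ 2.42 minutes.

2.4 minutes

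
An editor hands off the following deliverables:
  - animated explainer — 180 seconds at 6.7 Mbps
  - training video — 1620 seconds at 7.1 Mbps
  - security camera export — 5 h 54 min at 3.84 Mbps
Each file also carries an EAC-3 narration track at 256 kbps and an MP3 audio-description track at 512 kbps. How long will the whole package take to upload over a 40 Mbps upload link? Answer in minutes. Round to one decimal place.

46.7 minutes

Audio total: 256 + 512 = 768 kbps = 0.768 Mbps.
animated explainer: 7.468 Mbps × 180 s = 1344.2 Mb
training video: 7.868 Mbps × 1620 s = 12746.2 Mb
security camera export: 4.608 Mbps × 21240 s = 97873.9 Mb
Total: 111964.3 Mb = 13995.5 MB.
At 40 Mbps: 111964.3 / 40 = 2799 s ≈ 46.7 minutes.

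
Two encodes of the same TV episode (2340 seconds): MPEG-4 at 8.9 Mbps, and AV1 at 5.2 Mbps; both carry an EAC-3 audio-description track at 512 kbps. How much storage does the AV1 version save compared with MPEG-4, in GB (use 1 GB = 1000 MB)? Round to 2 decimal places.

Audio: 512 kbps = 0.512 Mbps.
MPEG-4: 9.412 Mbps × 2340 s = 22024.1 Mb = 2.753 GB.
AV1: 5.712 Mbps × 2340 s = 13366.1 Mb = 1.671 GB.
Saving: 2.753 − 1.671 = 1.082 GB.

1.08 GB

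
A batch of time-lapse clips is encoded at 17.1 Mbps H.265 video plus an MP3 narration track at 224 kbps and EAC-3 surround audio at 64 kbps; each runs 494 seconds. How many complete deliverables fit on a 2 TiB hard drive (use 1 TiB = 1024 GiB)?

Audio total: 224 + 64 = 288 kbps = 0.288 Mbps.
Total bitrate: 17.388 Mbps.
Per item: 17.388 Mbps × 494 s = 8,590 Mb = 1,074 MB.
Capacity: 2 TiB = 17,592,186 Mb; 2048.06 items → 2048 complete.

2048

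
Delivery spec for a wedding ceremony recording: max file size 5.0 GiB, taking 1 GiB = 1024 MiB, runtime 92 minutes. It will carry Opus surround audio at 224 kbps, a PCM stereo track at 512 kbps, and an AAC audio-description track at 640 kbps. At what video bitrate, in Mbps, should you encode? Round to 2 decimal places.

6.40 Mbps

Budget: 5.0 GiB = 42949.7 Mb.
92 min = 5520 s
Total bitrate budget: 42949.7 Mb / 5520 s = 7.781 Mbps.
Audio total: 224 + 512 + 640 = 1376 kbps = 1.376 Mbps.
Video: 7.781 − 1.376 = 6.405 Mbps.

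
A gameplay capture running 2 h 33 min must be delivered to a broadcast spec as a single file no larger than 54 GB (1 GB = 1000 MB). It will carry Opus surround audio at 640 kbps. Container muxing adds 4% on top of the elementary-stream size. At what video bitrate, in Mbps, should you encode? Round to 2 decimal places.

44.61 Mbps

Budget: 54 GB = 432000.0 Mb.
Stream payload after overhead: 432000.0 / 1.04 = 415384.6 Mb.
2 h 33 min = 153 min = 9180 s
Total bitrate budget: 415384.6 Mb / 9180 s = 45.249 Mbps.
Audio: 640 kbps = 0.640 Mbps.
Video: 45.249 − 0.640 = 44.609 Mbps.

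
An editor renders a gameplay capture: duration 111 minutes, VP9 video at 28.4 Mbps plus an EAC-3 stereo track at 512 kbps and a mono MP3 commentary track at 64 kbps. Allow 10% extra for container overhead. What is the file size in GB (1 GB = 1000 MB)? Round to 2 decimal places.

111 min = 6660 s
Audio total: 512 + 64 = 576 kbps = 0.576 Mbps.
Total bitrate: 28.4 + 0.576 = 28.976 Mbps.
Stream data: 28.976 Mbps × 6660 s = 192980.2 Mb.
With 10% container overhead: ×1.10.
212,278 Mb ÷ 8 = 26,535 MB → 26.53 GB.

26.53 GB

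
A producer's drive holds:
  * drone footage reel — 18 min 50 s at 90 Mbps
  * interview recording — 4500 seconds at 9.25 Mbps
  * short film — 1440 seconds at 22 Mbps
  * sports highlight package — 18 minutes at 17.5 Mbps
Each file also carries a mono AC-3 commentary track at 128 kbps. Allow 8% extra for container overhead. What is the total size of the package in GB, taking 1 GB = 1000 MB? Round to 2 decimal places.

26.32 GB

Audio: 128 kbps = 0.128 Mbps.
drone footage reel: 90.128 Mbps × 1130 s × 1.08 = 109992.2 Mb
interview recording: 9.378 Mbps × 4500 s × 1.08 = 45577.1 Mb
short film: 22.128 Mbps × 1440 s × 1.08 = 34413.5 Mb
sports highlight package: 17.628 Mbps × 1080 s × 1.08 = 20561.3 Mb
Total: 210544.1 Mb = 26318.0 MB.
= 26.32 GB.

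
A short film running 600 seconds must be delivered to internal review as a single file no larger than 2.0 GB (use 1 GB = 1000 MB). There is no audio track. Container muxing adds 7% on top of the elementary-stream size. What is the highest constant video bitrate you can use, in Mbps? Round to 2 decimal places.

24.92 Mbps

Budget: 2.0 GB = 16000.0 Mb.
Stream payload after overhead: 16000.0 / 1.07 = 14953.3 Mb.
Total bitrate budget: 14953.3 Mb / 600 s = 24.922 Mbps.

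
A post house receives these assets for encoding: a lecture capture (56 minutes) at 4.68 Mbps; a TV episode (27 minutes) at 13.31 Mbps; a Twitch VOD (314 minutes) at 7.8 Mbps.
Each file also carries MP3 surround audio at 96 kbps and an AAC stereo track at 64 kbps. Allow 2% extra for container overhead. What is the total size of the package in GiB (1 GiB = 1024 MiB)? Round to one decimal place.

Audio total: 96 + 64 = 160 kbps = 0.160 Mbps.
lecture capture: 4.840 Mbps × 3360 s × 1.02 = 16587.6 Mb
TV episode: 13.470 Mbps × 1620 s × 1.02 = 22257.8 Mb
Twitch VOD: 7.960 Mbps × 18840 s × 1.02 = 152965.7 Mb
Total: 191811.2 Mb = 23976.4 MB.
= 22.33 GiB.

22.3 GiB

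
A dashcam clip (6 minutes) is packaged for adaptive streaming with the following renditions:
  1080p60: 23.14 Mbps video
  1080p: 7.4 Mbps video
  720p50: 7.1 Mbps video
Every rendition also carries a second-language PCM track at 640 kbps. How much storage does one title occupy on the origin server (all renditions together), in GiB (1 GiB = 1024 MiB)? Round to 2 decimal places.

1.66 GiB

6 min = 360 s
Audio: 640 kbps = 0.640 Mbps.
Sum of rendition bitrates: (23.14+0.640) + (7.4+0.640) + (7.1+0.640) = 39.560 Mbps.
× 360 s = 14,242 Mb = 1,780 MB = 1.658 GiB.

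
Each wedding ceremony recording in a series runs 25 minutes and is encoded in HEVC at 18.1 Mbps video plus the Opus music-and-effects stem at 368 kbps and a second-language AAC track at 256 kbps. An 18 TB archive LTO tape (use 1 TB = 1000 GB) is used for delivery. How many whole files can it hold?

5127

25 min = 1500 s
Audio total: 368 + 256 = 624 kbps = 0.624 Mbps.
Total bitrate: 18.724 Mbps.
Per item: 18.724 Mbps × 1500 s = 28,086 Mb = 3,511 MB.
Capacity: 18 TB = 144,000,000 Mb; 5127.11 items → 5127 complete.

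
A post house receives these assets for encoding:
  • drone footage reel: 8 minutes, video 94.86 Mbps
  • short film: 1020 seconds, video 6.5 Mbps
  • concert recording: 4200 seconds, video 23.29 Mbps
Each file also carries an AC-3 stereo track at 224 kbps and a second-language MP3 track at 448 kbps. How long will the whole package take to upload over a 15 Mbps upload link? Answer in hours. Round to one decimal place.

2.8 hours

Audio total: 224 + 448 = 672 kbps = 0.672 Mbps.
drone footage reel: 95.532 Mbps × 480 s = 45855.4 Mb
short film: 7.172 Mbps × 1020 s = 7315.4 Mb
concert recording: 23.962 Mbps × 4200 s = 100640.4 Mb
Total: 153811.2 Mb = 19226.4 MB.
At 15 Mbps: 153811.2 / 15 = 10254 s ≈ 2.85 hours.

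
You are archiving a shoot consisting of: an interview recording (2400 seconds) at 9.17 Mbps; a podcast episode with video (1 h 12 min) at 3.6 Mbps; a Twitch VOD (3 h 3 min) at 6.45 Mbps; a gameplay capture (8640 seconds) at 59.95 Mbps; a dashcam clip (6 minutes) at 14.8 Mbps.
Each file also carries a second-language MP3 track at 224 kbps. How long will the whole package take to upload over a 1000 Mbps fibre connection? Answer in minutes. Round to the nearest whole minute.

Audio: 224 kbps = 0.224 Mbps.
interview recording: 9.394 Mbps × 2400 s = 22545.6 Mb
podcast episode with video: 3.824 Mbps × 4320 s = 16519.7 Mb
Twitch VOD: 6.674 Mbps × 10980 s = 73280.5 Mb
gameplay capture: 60.174 Mbps × 8640 s = 519903.4 Mb
dashcam clip: 15.024 Mbps × 360 s = 5408.6 Mb
Total: 637657.8 Mb = 79707.2 MB.
At 1000 Mbps: 637657.8 / 1000 = 638 s ≈ 10.6 minutes.

11 minutes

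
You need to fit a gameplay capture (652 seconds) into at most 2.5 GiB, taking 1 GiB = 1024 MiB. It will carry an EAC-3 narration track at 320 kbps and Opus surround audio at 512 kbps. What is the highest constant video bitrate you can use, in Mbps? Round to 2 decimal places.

32.10 Mbps

Budget: 2.5 GiB = 21474.8 Mb.
Total bitrate budget: 21474.8 Mb / 652 s = 32.937 Mbps.
Audio total: 320 + 512 = 832 kbps = 0.832 Mbps.
Video: 32.937 − 0.832 = 32.105 Mbps.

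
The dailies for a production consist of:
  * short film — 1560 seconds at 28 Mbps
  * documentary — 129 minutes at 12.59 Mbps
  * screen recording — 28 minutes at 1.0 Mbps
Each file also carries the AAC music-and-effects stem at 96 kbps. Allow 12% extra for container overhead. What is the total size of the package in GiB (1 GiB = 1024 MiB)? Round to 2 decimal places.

18.76 GiB

Audio: 96 kbps = 0.096 Mbps.
short film: 28.096 Mbps × 1560 s × 1.12 = 49089.3 Mb
documentary: 12.686 Mbps × 7740 s × 1.12 = 109972.4 Mb
screen recording: 1.096 Mbps × 1680 s × 1.12 = 2062.2 Mb
Total: 161124.0 Mb = 20140.5 MB.
= 18.76 GiB.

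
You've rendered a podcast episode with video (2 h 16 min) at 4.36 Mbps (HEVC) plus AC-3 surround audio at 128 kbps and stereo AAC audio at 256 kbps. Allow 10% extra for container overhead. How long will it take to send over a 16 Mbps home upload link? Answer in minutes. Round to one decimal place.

44.4 minutes

2 h 16 min = 136 min = 8160 s
Audio total: 128 + 256 = 384 kbps = 0.384 Mbps.
Total bitrate: 4.744 Mbps.
File: 4.744 Mbps × 8160 s = 38711.0 Mb.
With 10% container overhead: ×1.10. → 42582.1 Mb.
At 16 Mbps: 42582.1 / 16 = 2661.4 s ≈ 44.4 minutes.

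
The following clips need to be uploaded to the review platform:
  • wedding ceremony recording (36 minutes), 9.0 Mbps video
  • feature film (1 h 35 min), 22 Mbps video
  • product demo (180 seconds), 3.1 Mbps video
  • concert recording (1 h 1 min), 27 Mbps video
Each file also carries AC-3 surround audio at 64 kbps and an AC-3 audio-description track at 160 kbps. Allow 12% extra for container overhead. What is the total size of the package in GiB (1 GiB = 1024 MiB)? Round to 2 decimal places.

Audio total: 64 + 160 = 224 kbps = 0.224 Mbps.
wedding ceremony recording: 9.224 Mbps × 2160 s × 1.12 = 22314.7 Mb
feature film: 22.224 Mbps × 5700 s × 1.12 = 141878.0 Mb
product demo: 3.324 Mbps × 180 s × 1.12 = 670.1 Mb
concert recording: 27.224 Mbps × 3660 s × 1.12 = 111596.6 Mb
Total: 276459.5 Mb = 34557.4 MB.
= 32.18 GiB.

32.18 GiB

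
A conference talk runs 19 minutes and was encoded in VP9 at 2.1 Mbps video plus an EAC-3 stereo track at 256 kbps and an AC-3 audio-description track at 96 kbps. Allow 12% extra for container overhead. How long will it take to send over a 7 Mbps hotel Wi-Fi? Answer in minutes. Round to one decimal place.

7.5 minutes

19 min = 1140 s
Audio total: 256 + 96 = 352 kbps = 0.352 Mbps.
Total bitrate: 2.452 Mbps.
File: 2.452 Mbps × 1140 s = 2795.3 Mb.
With 12% container overhead: ×1.12. → 3130.7 Mb.
At 7 Mbps: 3130.7 / 7 = 447.2 s ≈ 7.45 minutes.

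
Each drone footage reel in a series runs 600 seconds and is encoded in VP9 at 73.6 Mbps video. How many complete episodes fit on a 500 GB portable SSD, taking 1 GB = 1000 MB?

Per item: 73.600 Mbps × 600 s = 44,160 Mb = 5,520 MB.
Capacity: 500 GB = 4,000,000 Mb; 90.58 items → 90 complete.

90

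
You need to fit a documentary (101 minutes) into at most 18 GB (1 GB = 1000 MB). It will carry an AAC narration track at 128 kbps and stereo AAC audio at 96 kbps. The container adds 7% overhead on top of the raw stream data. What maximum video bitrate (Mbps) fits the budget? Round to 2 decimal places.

Budget: 18 GB = 144000.0 Mb.
Stream payload after overhead: 144000.0 / 1.07 = 134579.4 Mb.
101 min = 6060 s
Total bitrate budget: 134579.4 Mb / 6060 s = 22.208 Mbps.
Audio total: 128 + 96 = 224 kbps = 0.224 Mbps.
Video: 22.208 − 0.224 = 21.984 Mbps.

21.98 Mbps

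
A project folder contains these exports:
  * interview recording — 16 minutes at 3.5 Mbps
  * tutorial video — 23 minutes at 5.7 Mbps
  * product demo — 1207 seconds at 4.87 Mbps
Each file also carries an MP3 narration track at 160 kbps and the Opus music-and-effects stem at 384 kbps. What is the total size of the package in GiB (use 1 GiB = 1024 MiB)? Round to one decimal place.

Audio total: 160 + 384 = 544 kbps = 0.544 Mbps.
interview recording: 4.044 Mbps × 960 s = 3882.2 Mb
tutorial video: 6.244 Mbps × 1380 s = 8616.7 Mb
product demo: 5.414 Mbps × 1207 s = 6534.7 Mb
Total: 19033.7 Mb = 2379.2 MB.
= 2.216 GiB.

2.2 GiB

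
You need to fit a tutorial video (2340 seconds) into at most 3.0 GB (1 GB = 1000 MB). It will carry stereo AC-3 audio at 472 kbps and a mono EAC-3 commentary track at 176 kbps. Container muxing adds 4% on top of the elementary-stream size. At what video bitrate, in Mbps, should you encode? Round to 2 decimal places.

9.21 Mbps

Budget: 3.0 GB = 24000.0 Mb.
Stream payload after overhead: 24000.0 / 1.04 = 23076.9 Mb.
Total bitrate budget: 23076.9 Mb / 2340 s = 9.862 Mbps.
Audio total: 472 + 176 = 648 kbps = 0.648 Mbps.
Video: 9.862 − 0.648 = 9.214 Mbps.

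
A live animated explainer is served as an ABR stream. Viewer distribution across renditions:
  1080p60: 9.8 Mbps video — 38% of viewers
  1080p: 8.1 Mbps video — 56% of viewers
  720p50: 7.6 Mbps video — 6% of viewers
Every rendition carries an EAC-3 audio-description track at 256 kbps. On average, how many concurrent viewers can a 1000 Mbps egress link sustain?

111

Audio: 256 kbps = 0.256 Mbps.
Average per-viewer bitrate: 0.38×10.056 + 0.56×8.356 + 0.06×7.856 = 8.972 Mbps.
1000 Mbps = 1,000 Mbps; 1,000 / 8.972 = 111.46 → 111.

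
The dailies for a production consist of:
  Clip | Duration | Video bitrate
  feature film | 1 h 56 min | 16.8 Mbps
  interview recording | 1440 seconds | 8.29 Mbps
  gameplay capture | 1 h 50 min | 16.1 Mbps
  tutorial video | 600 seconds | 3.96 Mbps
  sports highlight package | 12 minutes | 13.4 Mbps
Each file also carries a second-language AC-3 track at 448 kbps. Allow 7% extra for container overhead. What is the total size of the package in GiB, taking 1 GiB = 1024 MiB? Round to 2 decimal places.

31.70 GiB

Audio: 448 kbps = 0.448 Mbps.
feature film: 17.248 Mbps × 6960 s × 1.07 = 128449.3 Mb
interview recording: 8.738 Mbps × 1440 s × 1.07 = 13463.5 Mb
gameplay capture: 16.548 Mbps × 6600 s × 1.07 = 116862.0 Mb
tutorial video: 4.408 Mbps × 600 s × 1.07 = 2829.9 Mb
sports highlight package: 13.848 Mbps × 720 s × 1.07 = 10668.5 Mb
Total: 272273.2 Mb = 34034.2 MB.
= 31.70 GiB.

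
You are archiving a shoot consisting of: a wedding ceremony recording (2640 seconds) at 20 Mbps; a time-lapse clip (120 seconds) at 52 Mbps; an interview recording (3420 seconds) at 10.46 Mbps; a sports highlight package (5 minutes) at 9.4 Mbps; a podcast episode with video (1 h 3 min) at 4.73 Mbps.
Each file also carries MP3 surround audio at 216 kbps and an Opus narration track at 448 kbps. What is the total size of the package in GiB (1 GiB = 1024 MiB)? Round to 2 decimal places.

14.24 GiB

Audio total: 216 + 448 = 664 kbps = 0.664 Mbps.
wedding ceremony recording: 20.664 Mbps × 2640 s = 54553.0 Mb
time-lapse clip: 52.664 Mbps × 120 s = 6319.7 Mb
interview recording: 11.124 Mbps × 3420 s = 38044.1 Mb
sports highlight package: 10.064 Mbps × 300 s = 3019.2 Mb
podcast episode with video: 5.394 Mbps × 3780 s = 20389.3 Mb
Total: 122325.2 Mb = 15290.7 MB.
= 14.24 GiB.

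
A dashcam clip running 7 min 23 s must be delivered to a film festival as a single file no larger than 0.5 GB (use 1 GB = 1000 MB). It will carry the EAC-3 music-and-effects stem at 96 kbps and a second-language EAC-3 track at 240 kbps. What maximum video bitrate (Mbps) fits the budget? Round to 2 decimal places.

8.69 Mbps

Budget: 0.5 GB = 4000.0 Mb.
7 min 23 s = 443 s
Total bitrate budget: 4000.0 Mb / 443 s = 9.029 Mbps.
Audio total: 96 + 240 = 336 kbps = 0.336 Mbps.
Video: 9.029 − 0.336 = 8.693 Mbps.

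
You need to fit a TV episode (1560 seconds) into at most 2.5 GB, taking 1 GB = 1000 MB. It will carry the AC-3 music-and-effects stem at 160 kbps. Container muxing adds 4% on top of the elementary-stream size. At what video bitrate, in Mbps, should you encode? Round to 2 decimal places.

12.17 Mbps

Budget: 2.5 GB = 20000.0 Mb.
Stream payload after overhead: 20000.0 / 1.04 = 19230.8 Mb.
Total bitrate budget: 19230.8 Mb / 1560 s = 12.327 Mbps.
Audio: 160 kbps = 0.160 Mbps.
Video: 12.327 − 0.160 = 12.167 Mbps.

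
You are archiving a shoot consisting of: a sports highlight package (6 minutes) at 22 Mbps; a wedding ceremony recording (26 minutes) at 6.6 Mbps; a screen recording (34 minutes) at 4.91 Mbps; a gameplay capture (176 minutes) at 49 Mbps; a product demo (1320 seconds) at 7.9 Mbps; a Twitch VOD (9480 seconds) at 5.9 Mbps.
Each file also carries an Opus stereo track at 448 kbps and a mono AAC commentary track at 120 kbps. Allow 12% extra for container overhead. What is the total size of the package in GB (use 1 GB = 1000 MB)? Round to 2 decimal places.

Audio total: 448 + 120 = 568 kbps = 0.568 Mbps.
sports highlight package: 22.568 Mbps × 360 s × 1.12 = 9099.4 Mb
wedding ceremony recording: 7.168 Mbps × 1560 s × 1.12 = 12523.9 Mb
screen recording: 5.478 Mbps × 2040 s × 1.12 = 12516.1 Mb
gameplay capture: 49.568 Mbps × 10560 s × 1.12 = 586250.6 Mb
product demo: 8.468 Mbps × 1320 s × 1.12 = 12519.1 Mb
Twitch VOD: 6.468 Mbps × 9480 s × 1.12 = 68674.6 Mb
Total: 701583.9 Mb = 87698.0 MB.
= 87.70 GB.

87.70 GB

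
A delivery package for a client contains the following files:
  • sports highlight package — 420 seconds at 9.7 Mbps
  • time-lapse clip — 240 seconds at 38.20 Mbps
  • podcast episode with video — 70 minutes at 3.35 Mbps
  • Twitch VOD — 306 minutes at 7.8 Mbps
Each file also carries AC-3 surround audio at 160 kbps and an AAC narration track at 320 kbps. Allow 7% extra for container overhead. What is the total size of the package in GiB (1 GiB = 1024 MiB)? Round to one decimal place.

Audio total: 160 + 320 = 480 kbps = 0.480 Mbps.
sports highlight package: 10.180 Mbps × 420 s × 1.07 = 4574.9 Mb
time-lapse clip: 38.680 Mbps × 240 s × 1.07 = 9933.0 Mb
podcast episode with video: 3.830 Mbps × 4200 s × 1.07 = 17212.0 Mb
Twitch VOD: 8.280 Mbps × 18360 s × 1.07 = 162662.3 Mb
Total: 194382.2 Mb = 24297.8 MB.
= 22.63 GiB.

22.6 GiB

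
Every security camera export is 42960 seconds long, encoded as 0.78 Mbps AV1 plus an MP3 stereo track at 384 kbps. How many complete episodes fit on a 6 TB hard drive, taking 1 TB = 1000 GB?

Audio: 384 kbps = 0.384 Mbps.
Total bitrate: 1.164 Mbps.
Per item: 1.164 Mbps × 42960 s = 50,005 Mb = 6,251 MB.
Capacity: 6 TB = 48,000,000 Mb; 959.90 items → 959 complete.

959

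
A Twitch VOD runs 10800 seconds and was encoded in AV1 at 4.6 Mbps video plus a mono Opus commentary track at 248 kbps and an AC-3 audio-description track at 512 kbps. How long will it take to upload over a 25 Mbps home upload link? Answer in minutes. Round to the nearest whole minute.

39 minutes

Audio total: 248 + 512 = 760 kbps = 0.760 Mbps.
Total bitrate: 5.360 Mbps.
File: 5.360 Mbps × 10800 s = 57888.0 Mb.
At 25 Mbps: 57888.0 / 25 = 2315.5 s ≈ 38.6 minutes.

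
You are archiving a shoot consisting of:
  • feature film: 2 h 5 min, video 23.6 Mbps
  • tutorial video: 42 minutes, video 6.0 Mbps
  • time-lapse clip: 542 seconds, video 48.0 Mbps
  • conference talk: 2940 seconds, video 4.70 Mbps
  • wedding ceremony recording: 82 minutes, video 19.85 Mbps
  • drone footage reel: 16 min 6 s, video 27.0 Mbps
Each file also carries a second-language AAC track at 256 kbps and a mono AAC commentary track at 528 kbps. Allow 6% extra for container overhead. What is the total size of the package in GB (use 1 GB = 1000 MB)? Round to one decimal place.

49.1 GB

Audio total: 256 + 528 = 784 kbps = 0.784 Mbps.
feature film: 24.384 Mbps × 7500 s × 1.06 = 193852.8 Mb
tutorial video: 6.784 Mbps × 2520 s × 1.06 = 18121.4 Mb
time-lapse clip: 48.784 Mbps × 542 s × 1.06 = 28027.4 Mb
conference talk: 5.484 Mbps × 2940 s × 1.06 = 17090.3 Mb
wedding ceremony recording: 20.634 Mbps × 4920 s × 1.06 = 107610.4 Mb
drone footage reel: 27.784 Mbps × 966 s × 1.06 = 28449.7 Mb
Total: 393152.1 Mb = 49144.0 MB.
= 49.14 GB.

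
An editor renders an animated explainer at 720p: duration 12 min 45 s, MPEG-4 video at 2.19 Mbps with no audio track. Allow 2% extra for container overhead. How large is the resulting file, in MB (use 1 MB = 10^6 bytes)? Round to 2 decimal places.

213.61 MB

12 min 45 s = 765 s
Total bitrate: 2.19 Mbps.
Stream data: 2.190 Mbps × 765 s = 1675.3 Mb.
With 2% container overhead: ×1.02.
1,709 Mb ÷ 8 = 213.6 MB → 213.6 MB.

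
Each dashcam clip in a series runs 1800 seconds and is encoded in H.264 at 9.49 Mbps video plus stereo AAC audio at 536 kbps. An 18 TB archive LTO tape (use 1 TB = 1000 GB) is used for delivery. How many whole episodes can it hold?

Audio: 536 kbps = 0.536 Mbps.
Total bitrate: 10.026 Mbps.
Per item: 10.026 Mbps × 1800 s = 18,047 Mb = 2,256 MB.
Capacity: 18 TB = 144,000,000 Mb; 7979.25 items → 7979 complete.

7979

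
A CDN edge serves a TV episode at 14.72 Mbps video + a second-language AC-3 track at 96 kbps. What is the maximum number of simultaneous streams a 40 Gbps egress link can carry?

Audio: 96 kbps = 0.096 Mbps.
Per-viewer media rate: 14.816 Mbps.
40 Gbps = 40,000 Mbps; 40,000 / 14.816 = 2699.78 → 2699 viewers.

2699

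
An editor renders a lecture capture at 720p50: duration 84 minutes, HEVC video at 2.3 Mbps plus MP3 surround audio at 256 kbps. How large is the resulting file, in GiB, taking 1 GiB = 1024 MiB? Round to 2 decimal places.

1.50 GiB

84 min = 5040 s
Audio: 256 kbps = 0.256 Mbps.
Total bitrate: 2.3 + 0.256 = 2.556 Mbps.
Stream data: 2.556 Mbps × 5040 s = 12882.2 Mb.
12,882 Mb = 1,610,280,000 bytes ÷ 1,073,741,824 = 1.500 GiB.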